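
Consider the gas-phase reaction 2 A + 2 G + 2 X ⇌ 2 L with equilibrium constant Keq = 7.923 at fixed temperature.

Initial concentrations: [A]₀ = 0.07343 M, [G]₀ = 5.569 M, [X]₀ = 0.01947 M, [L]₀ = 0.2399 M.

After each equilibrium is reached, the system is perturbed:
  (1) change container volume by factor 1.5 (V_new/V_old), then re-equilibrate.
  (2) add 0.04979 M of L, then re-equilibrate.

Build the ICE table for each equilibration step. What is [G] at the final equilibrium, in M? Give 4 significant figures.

Q₀ = 907.9 vs Keq = 7.923 ⇒ Q>K, reverse
Step 1:
                   A          G          X          L
  init       0.07343      5.569    0.01947     0.2399
  Δ          0.06267    0.06267    0.06267   -0.06267
  eq          0.1361      5.632    0.08214     0.1772
  solve Keq expr → x = -0.03134; check Q = 7.923
Then change container volume by factor 1.5 (V_new/V_old).
Step 2:
                   A          G          X          L
  init       0.09074      3.754    0.05476     0.1182
  Δ          0.02336    0.02336    0.02336   -0.02336
  eq          0.1141      3.778    0.07813    0.09479
  solve Keq expr → x = -0.01168; check Q = 7.923
Then add 0.04979 M of L.
Step 3:
                   A          G          X          L
  init        0.1141      3.778    0.07813     0.1446
  Δ          0.01536    0.01536    0.01536   -0.01536
  eq          0.1295      3.793    0.09349     0.1292
  solve Keq expr → x = -0.00768; check Q = 7.923

[G]_eq = 3.793 M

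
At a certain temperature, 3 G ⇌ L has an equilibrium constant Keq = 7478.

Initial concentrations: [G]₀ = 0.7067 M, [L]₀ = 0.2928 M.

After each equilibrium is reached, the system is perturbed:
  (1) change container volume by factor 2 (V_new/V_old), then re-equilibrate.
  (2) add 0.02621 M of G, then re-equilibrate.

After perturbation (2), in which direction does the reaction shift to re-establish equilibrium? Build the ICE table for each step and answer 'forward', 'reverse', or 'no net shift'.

Q₀ = 0.8296 vs Keq = 7478 ⇒ Q<K, forward
Step 1:
                  G         L
  init       0.7067    0.2928
  Δ         -0.6657    0.2219
  eq        0.04098    0.5147
  solve Keq expr → x = 0.2219; check Q = 7478
Then change container volume by factor 2 (V_new/V_old).
Step 2:
                  G         L
  init      0.02049    0.2574
  Δ         0.01187 -0.003956
  eq        0.03236    0.2534
  solve Keq expr → x = -0.003956; check Q = 7478
Then add 0.02621 M of G.
Step 3:
                  G         L
  init      0.05857    0.2534
  Δ        -0.02585  0.008616
  eq        0.03272     0.262
  solve Keq expr → x = 0.008616; check Q = 7478

Direction: forward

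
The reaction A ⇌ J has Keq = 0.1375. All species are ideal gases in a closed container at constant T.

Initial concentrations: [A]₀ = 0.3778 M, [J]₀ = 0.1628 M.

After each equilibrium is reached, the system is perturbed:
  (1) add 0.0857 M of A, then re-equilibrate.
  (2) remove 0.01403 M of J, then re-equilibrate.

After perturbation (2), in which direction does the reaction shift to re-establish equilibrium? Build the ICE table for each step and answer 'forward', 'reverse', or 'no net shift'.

Q₀ = 0.4309 vs Keq = 0.1375 ⇒ Q>K, reverse
Step 1:
                  A         J
  Initial    0.3778    0.1628
  Change    0.09745  -0.09745
  Equil      0.4753   0.06535
  solve Keq expr → x = -0.09745; check Q = 0.1375
Then add 0.0857 M of A.
Step 2:
                  A         J
  Initial     0.561   0.06535
  Change   -0.01036   0.01036
  Equil      0.5506   0.07571
  solve Keq expr → x = 0.01036; check Q = 0.1375
Then remove 0.01403 M of J.
Step 3:
                  A         J
  Initial    0.5506   0.06168
  Change   -0.01233   0.01233
  Equil      0.5383   0.07401
  solve Keq expr → x = 0.01233; check Q = 0.1375

Direction: forward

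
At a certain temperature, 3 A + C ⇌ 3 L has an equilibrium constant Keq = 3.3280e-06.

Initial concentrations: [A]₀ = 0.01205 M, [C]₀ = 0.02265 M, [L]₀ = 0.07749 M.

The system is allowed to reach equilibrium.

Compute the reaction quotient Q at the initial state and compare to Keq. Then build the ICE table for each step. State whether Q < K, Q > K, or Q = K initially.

Q₀ = 1.1741e+04 vs Keq = 3.3280e-06 ⇒ Q>K, reverse
Step 1:
                    A           C           L
  Initial     0.01205     0.02265     0.07749
  Change      0.07701     0.02567    -0.07701
  Equil       0.08906     0.04832  4.8428e-04
  solve Keq expr → x = -0.02567; check Q = 3.3280e-06

Q₀ = 1.1741e+04; Q > K (proceeds reverse)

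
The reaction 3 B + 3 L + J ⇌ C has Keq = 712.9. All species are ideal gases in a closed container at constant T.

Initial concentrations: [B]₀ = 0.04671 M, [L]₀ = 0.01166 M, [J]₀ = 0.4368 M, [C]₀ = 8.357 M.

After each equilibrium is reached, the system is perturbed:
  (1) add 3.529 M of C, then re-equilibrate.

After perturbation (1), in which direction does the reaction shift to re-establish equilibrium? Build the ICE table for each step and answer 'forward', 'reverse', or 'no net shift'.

Direction: reverse

Q₀ = 1.1842e+11 vs Keq = 712.9 ⇒ Q>K, reverse
Step 1:
                  B         L         J         C
  Initial   0.04671   0.01166    0.4368     8.357
  Change     0.4884    0.4884    0.1628   -0.1628
  Equil      0.5352    0.5001    0.5996     8.194
  solve Keq expr → x = -0.1628; check Q = 712.9
Then add 3.529 M of C.
Step 2:
                  B         L         J         C
  Initial    0.5352    0.5001    0.5996     11.72
  Change     0.0302    0.0302   0.01007  -0.01007
  Equil      0.5654    0.5303    0.6097     11.71
  solve Keq expr → x = -0.01007; check Q = 712.9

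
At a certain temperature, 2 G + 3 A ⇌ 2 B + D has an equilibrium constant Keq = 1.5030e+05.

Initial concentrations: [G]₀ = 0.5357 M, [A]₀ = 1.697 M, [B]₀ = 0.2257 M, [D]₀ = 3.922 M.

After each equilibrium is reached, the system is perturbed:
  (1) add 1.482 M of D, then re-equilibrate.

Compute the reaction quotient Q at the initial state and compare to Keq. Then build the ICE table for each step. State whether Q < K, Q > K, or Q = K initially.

Q₀ = 0.1425; Q < K (proceeds forward)

Q₀ = 0.1425 vs Keq = 1.5030e+05 ⇒ Q<K, forward
Step 1:
                  G         A         B         D
  I          0.5357     1.697    0.2257     3.922
  C          -0.531   -0.7965     0.531    0.2655
  E        0.004675    0.9005    0.7567     4.188
  solve Keq expr → x = 0.2655; check Q = 1.5030e+05
Then add 1.482 M of D.
Step 2:
                  G         A         B         D
  I        0.004675    0.9005    0.7567      5.67
  C       7.4893e-04  0.001123 -7.4893e-04 -3.7446e-04
  E        0.005423    0.9016     0.756     5.669
  solve Keq expr → x = -3.7446e-04; check Q = 1.5030e+05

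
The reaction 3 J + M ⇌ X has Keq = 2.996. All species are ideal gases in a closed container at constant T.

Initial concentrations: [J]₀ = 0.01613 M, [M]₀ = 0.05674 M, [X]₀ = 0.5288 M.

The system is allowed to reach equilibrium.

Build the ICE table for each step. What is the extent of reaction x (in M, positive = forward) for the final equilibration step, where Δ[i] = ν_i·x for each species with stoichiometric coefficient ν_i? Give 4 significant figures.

Q₀ = 2.2207e+06 vs Keq = 2.996 ⇒ Q>K, reverse
Step 1:
                  J         M         X
  I         0.01613   0.05674    0.5288
  C          0.6881    0.2294   -0.2294
  E          0.7043    0.2861    0.2994
  solve Keq expr → x = -0.2294; check Q = 2.996

x = -0.2294 M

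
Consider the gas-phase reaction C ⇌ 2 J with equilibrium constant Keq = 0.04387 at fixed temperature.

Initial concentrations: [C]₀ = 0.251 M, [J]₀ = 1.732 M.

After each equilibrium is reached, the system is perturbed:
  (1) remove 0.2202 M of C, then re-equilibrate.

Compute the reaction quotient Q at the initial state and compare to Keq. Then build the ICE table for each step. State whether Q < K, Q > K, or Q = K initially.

Q₀ = 11.95 vs Keq = 0.04387 ⇒ Q>K, reverse
Step 1:
                  C         J
  init        0.251     1.732
  Δ          0.7607    -1.521
  eq          1.012    0.2107
  solve Keq expr → x = -0.7607; check Q = 0.04387
Then remove 0.2202 M of C.
Step 2:
                  C         J
  init       0.7915    0.2107
  Δ         0.01149  -0.02298
  eq          0.803    0.1877
  solve Keq expr → x = -0.01149; check Q = 0.04387

Q₀ = 11.95; Q > K (proceeds reverse)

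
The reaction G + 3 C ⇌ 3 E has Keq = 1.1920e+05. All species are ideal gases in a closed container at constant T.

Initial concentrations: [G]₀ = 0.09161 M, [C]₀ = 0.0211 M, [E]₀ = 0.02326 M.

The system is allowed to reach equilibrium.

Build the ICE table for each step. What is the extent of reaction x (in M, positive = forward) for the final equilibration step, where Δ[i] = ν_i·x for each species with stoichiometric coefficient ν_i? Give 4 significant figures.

Q₀ = 14.62 vs Keq = 1.1920e+05 ⇒ Q<K, forward
Step 1:
                    G           C           E
  init        0.09161      0.0211     0.02326
  Δ         -0.006381    -0.01914     0.01914
  eq          0.08523    0.001958      0.0424
  solve Keq expr → x = 0.006381; check Q = 1.1920e+05

x = 0.006381 M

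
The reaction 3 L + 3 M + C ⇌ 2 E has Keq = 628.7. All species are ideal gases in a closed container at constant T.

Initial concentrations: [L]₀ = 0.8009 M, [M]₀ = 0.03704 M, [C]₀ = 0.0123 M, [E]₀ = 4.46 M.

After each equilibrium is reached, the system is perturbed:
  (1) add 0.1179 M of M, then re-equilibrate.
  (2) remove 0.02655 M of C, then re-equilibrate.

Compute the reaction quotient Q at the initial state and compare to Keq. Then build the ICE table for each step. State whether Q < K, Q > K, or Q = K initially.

Q₀ = 6.1947e+07 vs Keq = 628.7 ⇒ Q>K, reverse
Step 1:
                   L          M          C          E
  Initial     0.8009    0.03704     0.0123       4.46
  Change      0.4243     0.4243     0.1414    -0.2828
  Equil        1.225     0.4613     0.1537      4.177
  solve Keq expr → x = -0.1414; check Q = 628.7
Then add 0.1179 M of M.
Step 2:
                   L          M          C          E
  Initial      1.225     0.5792     0.1537      4.177
  Change    -0.06407   -0.06407   -0.02136    0.04272
  Equil        1.161     0.5151     0.1324       4.22
  solve Keq expr → x = 0.02136; check Q = 628.7
Then remove 0.02655 M of C.
Step 3:
                   L          M          C          E
  Initial      1.161     0.5151     0.1058       4.22
  Change     0.01921    0.01921   0.006402    -0.0128
  Equil         1.18     0.5343     0.1122      4.207
  solve Keq expr → x = -0.006402; check Q = 628.7

Q₀ = 6.1947e+07; Q > K (proceeds reverse)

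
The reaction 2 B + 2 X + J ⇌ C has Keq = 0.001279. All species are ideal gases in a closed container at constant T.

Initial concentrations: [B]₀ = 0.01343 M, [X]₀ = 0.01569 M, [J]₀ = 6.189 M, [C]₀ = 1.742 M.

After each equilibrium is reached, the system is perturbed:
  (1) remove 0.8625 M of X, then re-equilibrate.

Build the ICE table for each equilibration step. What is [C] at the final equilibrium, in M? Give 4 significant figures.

[C]_eq = 0.3186 M

Q₀ = 6.3391e+06 vs Keq = 0.001279 ⇒ Q>K, reverse
Step 1:
                   B          X          J          C
  init       0.01343    0.01569      6.189      1.742
  Δ            2.595      2.595      1.298     -1.298
  eq           2.609      2.611      7.487     0.4443
  solve Keq expr → x = -1.298; check Q = 0.001279
Then remove 0.8625 M of X.
Step 2:
                   B          X          J          C
  init         2.609      1.749      7.487     0.4443
  Δ           0.2514     0.2514     0.1257    -0.1257
  eq            2.86          2      7.612     0.3186
  solve Keq expr → x = -0.1257; check Q = 0.001279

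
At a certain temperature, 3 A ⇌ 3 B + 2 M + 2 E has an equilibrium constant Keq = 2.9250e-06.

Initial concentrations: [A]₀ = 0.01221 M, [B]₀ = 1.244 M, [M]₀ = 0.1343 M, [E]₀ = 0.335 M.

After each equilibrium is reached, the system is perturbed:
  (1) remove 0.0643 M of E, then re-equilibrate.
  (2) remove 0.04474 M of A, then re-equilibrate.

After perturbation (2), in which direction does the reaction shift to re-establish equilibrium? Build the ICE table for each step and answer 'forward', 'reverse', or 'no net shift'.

Direction: reverse

Q₀ = 2141 vs Keq = 2.9250e-06 ⇒ Q>K, reverse
Step 1:
                    A           B           M           E
  Initial     0.01221       1.244      0.1343       0.335
  Change       0.2003     -0.2003     -0.1335     -0.1335
  Equil        0.2125       1.044  7.7977e-04      0.2015
  solve Keq expr → x = -0.06676; check Q = 2.9250e-06
Then remove 0.0643 M of E.
Step 2:
                    A           B           M           E
  Initial      0.2125       1.044  7.7977e-04      0.1372
  Change  -5.3599e-04  5.3599e-04  3.5733e-04  3.5733e-04
  Equil         0.212       1.044    0.001137      0.1375
  solve Keq expr → x = 1.7866e-04; check Q = 2.9250e-06
Then remove 0.04474 M of A.
Step 3:
                    A           B           M           E
  Initial      0.1672       1.044    0.001137      0.1375
  Change   5.0129e-04 -5.0129e-04 -3.3419e-04 -3.3419e-04
  Equil        0.1677       1.044  8.0290e-04      0.1372
  solve Keq expr → x = -1.6710e-04; check Q = 2.9250e-06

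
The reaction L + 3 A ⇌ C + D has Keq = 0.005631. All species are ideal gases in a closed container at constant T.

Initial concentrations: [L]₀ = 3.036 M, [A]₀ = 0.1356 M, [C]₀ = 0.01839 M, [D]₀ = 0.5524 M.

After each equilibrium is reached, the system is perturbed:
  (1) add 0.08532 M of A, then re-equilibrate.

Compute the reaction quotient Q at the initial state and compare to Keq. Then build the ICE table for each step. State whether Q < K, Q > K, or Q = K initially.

Q₀ = 1.342; Q > K (proceeds reverse)

Q₀ = 1.342 vs Keq = 0.005631 ⇒ Q>K, reverse
Step 1:
                   L          A          C          D
  init         3.036     0.1356    0.01839     0.5524
  Δ          0.01817    0.05451   -0.01817   -0.01817
  eq           3.054     0.1901 2.2118e-04     0.5342
  solve Keq expr → x = -0.01817; check Q = 0.005631
Then add 0.08532 M of A.
Step 2:
                   L          A          C          D
  init         3.054     0.2754 2.2118e-04     0.5342
  Δ       -4.4115e-04  -0.001323 4.4115e-04 4.4115e-04
  eq           3.054     0.2741 6.6232e-04     0.5347
  solve Keq expr → x = 4.4115e-04; check Q = 0.005631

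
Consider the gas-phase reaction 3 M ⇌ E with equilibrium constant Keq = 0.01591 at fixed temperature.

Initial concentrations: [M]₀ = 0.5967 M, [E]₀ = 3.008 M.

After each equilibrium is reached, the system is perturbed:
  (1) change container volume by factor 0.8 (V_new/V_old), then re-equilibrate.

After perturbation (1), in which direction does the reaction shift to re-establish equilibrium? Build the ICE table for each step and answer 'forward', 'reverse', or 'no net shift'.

Direction: forward

Q₀ = 14.16 vs Keq = 0.01591 ⇒ Q>K, reverse
Step 1:
                   M          E
  init        0.5967      3.008
  Δ            4.095     -1.365
  eq           4.692      1.643
  solve Keq expr → x = -1.365; check Q = 0.01591
Then change container volume by factor 0.8 (V_new/V_old).
Step 2:
                   M          E
  init         5.865      2.054
  Δ          -0.6411     0.2137
  eq           5.223      2.267
  solve Keq expr → x = 0.2137; check Q = 0.01591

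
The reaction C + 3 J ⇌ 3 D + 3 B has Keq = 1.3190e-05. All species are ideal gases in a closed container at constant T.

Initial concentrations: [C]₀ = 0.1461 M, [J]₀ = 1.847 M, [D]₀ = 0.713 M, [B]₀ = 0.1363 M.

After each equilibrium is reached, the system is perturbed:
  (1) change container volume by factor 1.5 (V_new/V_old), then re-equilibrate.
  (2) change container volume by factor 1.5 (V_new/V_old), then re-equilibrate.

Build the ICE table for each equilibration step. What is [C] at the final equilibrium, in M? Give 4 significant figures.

Q₀ = 9.9702e-04 vs Keq = 1.3190e-05 ⇒ Q>K, reverse
Step 1:
                   C          J          D          B
  Initial     0.1461      1.847      0.713     0.1363
  Change     0.03153     0.0946    -0.0946    -0.0946
  Equil       0.1776      1.942     0.6184     0.0417
  solve Keq expr → x = -0.03153; check Q = 1.3190e-05
Then change container volume by factor 1.5 (V_new/V_old).
Step 2:
                   C          J          D          B
  Initial     0.1184      1.294     0.4123     0.0278
  Change   -0.002505  -0.007516   0.007516   0.007516
  Equil       0.1159      1.287     0.4198    0.03532
  solve Keq expr → x = 0.002505; check Q = 1.3190e-05
Then change container volume by factor 1.5 (V_new/V_old).
Step 3:
                   C          J          D          B
  Initial    0.07728     0.8579     0.2799    0.02354
  Change   -0.002053  -0.006159   0.006159   0.006159
  Equil      0.07522     0.8518      0.286     0.0297
  solve Keq expr → x = 0.002053; check Q = 1.3190e-05

[C]_eq = 0.07522 M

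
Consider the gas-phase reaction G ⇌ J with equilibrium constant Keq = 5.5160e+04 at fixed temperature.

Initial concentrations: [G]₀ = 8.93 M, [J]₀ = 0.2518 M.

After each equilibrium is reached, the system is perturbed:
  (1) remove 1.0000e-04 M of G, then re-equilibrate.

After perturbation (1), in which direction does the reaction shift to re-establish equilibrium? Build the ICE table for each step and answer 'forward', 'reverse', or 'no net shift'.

Q₀ = 0.0282 vs Keq = 5.5160e+04 ⇒ Q<K, forward
Step 1:
                  G         J
  init         8.93    0.2518
  Δ           -8.93      8.93
  eq      1.6645e-04     9.182
  solve Keq expr → x = 8.93; check Q = 5.5160e+04
Then remove 1.0000e-04 M of G.
Step 2:
                  G         J
  init    6.6455e-05     9.182
  Δ       9.9998e-05 -9.9998e-05
  eq      1.6645e-04     9.182
  solve Keq expr → x = -9.9998e-05; check Q = 5.5160e+04

Direction: reverse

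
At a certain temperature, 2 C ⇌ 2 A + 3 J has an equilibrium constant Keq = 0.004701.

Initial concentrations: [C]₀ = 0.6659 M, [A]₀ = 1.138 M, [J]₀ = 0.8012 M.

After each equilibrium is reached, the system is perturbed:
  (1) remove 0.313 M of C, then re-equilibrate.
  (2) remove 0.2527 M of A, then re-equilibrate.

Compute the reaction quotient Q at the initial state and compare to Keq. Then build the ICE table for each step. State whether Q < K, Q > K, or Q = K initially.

Q₀ = 1.502; Q > K (proceeds reverse)

Q₀ = 1.502 vs Keq = 0.004701 ⇒ Q>K, reverse
Step 1:
                   C          A          J
  init        0.6659      1.138     0.8012
  Δ            0.393     -0.393    -0.5894
  eq           1.059      0.745     0.2118
  solve Keq expr → x = -0.1965; check Q = 0.004701
Then remove 0.313 M of C.
Step 2:
                   C          A          J
  init        0.7459      0.745     0.2118
  Δ          0.02442   -0.02442   -0.03663
  eq          0.7703     0.7206     0.1751
  solve Keq expr → x = -0.01221; check Q = 0.004701
Then remove 0.2527 M of A.
Step 3:
                   C          A          J
  init        0.7703     0.4679     0.1751
  Δ         -0.02904    0.02904    0.04356
  eq          0.7412      0.497     0.2187
  solve Keq expr → x = 0.01452; check Q = 0.004701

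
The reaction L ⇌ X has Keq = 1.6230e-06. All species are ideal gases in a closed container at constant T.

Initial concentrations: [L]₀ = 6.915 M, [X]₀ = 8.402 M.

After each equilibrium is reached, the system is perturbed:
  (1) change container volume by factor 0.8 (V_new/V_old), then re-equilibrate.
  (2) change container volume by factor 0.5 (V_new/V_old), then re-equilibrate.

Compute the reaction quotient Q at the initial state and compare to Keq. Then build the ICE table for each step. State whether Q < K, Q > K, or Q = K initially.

Q₀ = 1.215; Q > K (proceeds reverse)

Q₀ = 1.215 vs Keq = 1.6230e-06 ⇒ Q>K, reverse
Step 1:
                  L         X
  Initial     6.915     8.402
  Change      8.402    -8.402
  Equil       15.32 2.4859e-05
  solve Keq expr → x = -8.402; check Q = 1.6230e-06
Then change container volume by factor 0.8 (V_new/V_old).
Step 2:
                  L         X
  Initial     19.15 3.1074e-05
  Change          0         0
  Equil       19.15 3.1074e-05
  solve Keq expr → x = 0; check Q = 1.6230e-06
Then change container volume by factor 0.5 (V_new/V_old).
Step 3:
                  L         X
  Initial     38.29 6.2149e-05
  Change          0         0
  Equil       38.29 6.2149e-05
  solve Keq expr → x = 0; check Q = 1.6230e-06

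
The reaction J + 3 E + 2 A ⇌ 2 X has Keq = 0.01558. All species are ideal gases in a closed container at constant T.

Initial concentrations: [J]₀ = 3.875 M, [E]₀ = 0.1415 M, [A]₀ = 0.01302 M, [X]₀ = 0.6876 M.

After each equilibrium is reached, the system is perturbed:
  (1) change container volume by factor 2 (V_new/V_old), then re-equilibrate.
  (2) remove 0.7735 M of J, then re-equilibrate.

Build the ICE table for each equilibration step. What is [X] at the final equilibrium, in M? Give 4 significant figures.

Q₀ = 2.5404e+05 vs Keq = 0.01558 ⇒ Q>K, reverse
Step 1:
                    J           E           A           X
  I             3.875      0.1415     0.01302      0.6876
  C            0.2755      0.8265       0.551      -0.551
  E             4.151       0.968       0.564      0.1366
  solve Keq expr → x = -0.2755; check Q = 0.01558
Then change container volume by factor 2 (V_new/V_old).
Step 2:
                    J           E           A           X
  I             2.075       0.484       0.282      0.0683
  C           0.02211     0.06633     0.04422    -0.04422
  E             2.097      0.5503      0.3262     0.02408
  solve Keq expr → x = -0.02211; check Q = 0.01558
Then remove 0.7735 M of J.
Step 3:
                    J           E           A           X
  I             1.324      0.5503      0.3262     0.02408
  C          0.002167      0.0065    0.004333   -0.004333
  E             1.326      0.5568      0.3306     0.01974
  solve Keq expr → x = -0.002167; check Q = 0.01558

[X]_eq = 0.01974 M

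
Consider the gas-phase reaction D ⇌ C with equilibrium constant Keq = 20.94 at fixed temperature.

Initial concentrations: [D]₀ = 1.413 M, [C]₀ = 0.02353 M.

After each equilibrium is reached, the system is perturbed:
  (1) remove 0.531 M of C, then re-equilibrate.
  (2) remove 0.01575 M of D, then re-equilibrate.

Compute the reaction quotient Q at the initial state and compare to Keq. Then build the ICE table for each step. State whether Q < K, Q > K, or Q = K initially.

Q₀ = 0.01665 vs Keq = 20.94 ⇒ Q<K, forward
Step 1:
                  D         C
  Initial     1.413   0.02353
  Change     -1.348     1.348
  Equil     0.06548     1.371
  solve Keq expr → x = 1.348; check Q = 20.94
Then remove 0.531 M of C.
Step 2:
                  D         C
  Initial   0.06548    0.8401
  Change    -0.0242    0.0242
  Equil     0.04127    0.8643
  solve Keq expr → x = 0.0242; check Q = 20.94
Then remove 0.01575 M of D.
Step 3:
                  D         C
  Initial   0.02552    0.8643
  Change    0.01503  -0.01503
  Equil     0.04056    0.8492
  solve Keq expr → x = -0.01503; check Q = 20.94

Q₀ = 0.01665; Q < K (proceeds forward)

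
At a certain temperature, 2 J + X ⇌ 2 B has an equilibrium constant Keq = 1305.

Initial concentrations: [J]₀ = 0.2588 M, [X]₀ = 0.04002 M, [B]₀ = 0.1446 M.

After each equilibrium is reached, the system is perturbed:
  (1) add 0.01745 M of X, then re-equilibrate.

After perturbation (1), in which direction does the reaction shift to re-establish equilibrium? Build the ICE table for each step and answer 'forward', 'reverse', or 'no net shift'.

Direction: forward

Q₀ = 7.801 vs Keq = 1305 ⇒ Q<K, forward
Step 1:
                   J          X          B
  Initial     0.2588    0.04002     0.1446
  Change    -0.07773   -0.03886    0.07773
  Equil       0.1811   0.001155     0.2223
  solve Keq expr → x = 0.03886; check Q = 1305
Then add 0.01745 M of X.
Step 2:
                   J          X          B
  Initial     0.1811    0.01861     0.2223
  Change    -0.03268   -0.01634    0.03268
  Equil       0.1484   0.002263      0.255
  solve Keq expr → x = 0.01634; check Q = 1305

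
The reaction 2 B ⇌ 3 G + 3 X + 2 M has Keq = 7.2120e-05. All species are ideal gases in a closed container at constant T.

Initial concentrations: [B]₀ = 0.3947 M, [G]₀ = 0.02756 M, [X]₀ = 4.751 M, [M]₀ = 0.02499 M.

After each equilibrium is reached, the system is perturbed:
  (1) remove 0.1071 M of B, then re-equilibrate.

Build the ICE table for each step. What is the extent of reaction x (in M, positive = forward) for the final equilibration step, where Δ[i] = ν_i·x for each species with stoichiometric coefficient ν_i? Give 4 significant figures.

x = -0.001814 M

Q₀ = 8.9989e-06 vs Keq = 7.2120e-05 ⇒ Q<K, forward
Step 1:
                    B           G           X           M
  Initial      0.3947     0.02756       4.751     0.02499
  Change     -0.01026     0.01539     0.01539     0.01026
  Equil        0.3844     0.04295       4.766     0.03525
  solve Keq expr → x = 0.00513; check Q = 7.2120e-05
Then remove 0.1071 M of B.
Step 2:
                    B           G           X           M
  Initial      0.2773     0.04295       4.766     0.03525
  Change     0.003628   -0.005442   -0.005442   -0.003628
  Equil         0.281     0.03751       4.761     0.03162
  solve Keq expr → x = -0.001814; check Q = 7.2120e-05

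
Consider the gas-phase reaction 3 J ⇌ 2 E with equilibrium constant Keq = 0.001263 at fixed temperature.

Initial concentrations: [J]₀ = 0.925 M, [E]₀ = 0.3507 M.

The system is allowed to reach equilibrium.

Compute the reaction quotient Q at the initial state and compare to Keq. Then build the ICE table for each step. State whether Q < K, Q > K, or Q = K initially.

Q₀ = 0.1554 vs Keq = 0.001263 ⇒ Q>K, reverse
Step 1:
                   J          E
  I            0.925     0.3507
  C           0.4409     -0.294
  E            1.366    0.05674
  solve Keq expr → x = -0.147; check Q = 0.001263

Q₀ = 0.1554; Q > K (proceeds reverse)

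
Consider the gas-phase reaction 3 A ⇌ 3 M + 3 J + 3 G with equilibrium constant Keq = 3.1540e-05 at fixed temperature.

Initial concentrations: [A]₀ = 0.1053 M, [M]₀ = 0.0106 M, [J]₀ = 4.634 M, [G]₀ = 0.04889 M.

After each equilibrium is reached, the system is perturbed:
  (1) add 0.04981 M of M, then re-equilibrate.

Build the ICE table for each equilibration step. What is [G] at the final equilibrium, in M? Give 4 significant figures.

[G]_eq = 0.0246 M

Q₀ = 1.1862e-05 vs Keq = 3.1540e-05 ⇒ Q<K, forward
Step 1:
                  A         M         J         G
  Initial    0.1053    0.0106     4.634   0.04889
  Change   -0.00288   0.00288   0.00288   0.00288
  Equil      0.1024   0.01348     4.637   0.05177
  solve Keq expr → x = 9.6008e-04; check Q = 3.1540e-05
Then add 0.04981 M of M.
Step 2:
                  A         M         J         G
  Initial    0.1024   0.06329     4.637   0.05177
  Change    0.02718  -0.02718  -0.02718  -0.02718
  Equil      0.1296   0.03612      4.61    0.0246
  solve Keq expr → x = -0.009058; check Q = 3.1540e-05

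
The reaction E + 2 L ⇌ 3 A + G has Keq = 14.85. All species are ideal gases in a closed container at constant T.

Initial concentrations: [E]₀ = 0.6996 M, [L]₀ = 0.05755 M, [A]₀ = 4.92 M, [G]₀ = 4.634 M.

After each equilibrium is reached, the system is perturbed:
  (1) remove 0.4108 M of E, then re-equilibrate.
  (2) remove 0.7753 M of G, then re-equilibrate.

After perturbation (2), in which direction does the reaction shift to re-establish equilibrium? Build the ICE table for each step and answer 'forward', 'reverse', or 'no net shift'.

Q₀ = 2.3818e+05 vs Keq = 14.85 ⇒ Q>K, reverse
Step 1:
                  E         L         A         G
  init       0.6996   0.05755      4.92     4.634
  Δ          0.8004     1.601    -2.401   -0.8004
  eq            1.5     1.658     2.519     3.834
  solve Keq expr → x = -0.8004; check Q = 14.85
Then remove 0.4108 M of E.
Step 2:
                  E         L         A         G
  init        1.089     1.658     2.519     3.834
  Δ         0.04455    0.0891   -0.1337  -0.04455
  eq          1.134     1.747     2.385     3.789
  solve Keq expr → x = -0.04455; check Q = 14.85
Then remove 0.7753 M of G.
Step 3:
                  E         L         A         G
  init        1.134     1.747     2.385     3.014
  Δ        -0.03155   -0.0631   0.09465   0.03155
  eq          1.102     1.684      2.48     3.045
  solve Keq expr → x = 0.03155; check Q = 14.85

Direction: forward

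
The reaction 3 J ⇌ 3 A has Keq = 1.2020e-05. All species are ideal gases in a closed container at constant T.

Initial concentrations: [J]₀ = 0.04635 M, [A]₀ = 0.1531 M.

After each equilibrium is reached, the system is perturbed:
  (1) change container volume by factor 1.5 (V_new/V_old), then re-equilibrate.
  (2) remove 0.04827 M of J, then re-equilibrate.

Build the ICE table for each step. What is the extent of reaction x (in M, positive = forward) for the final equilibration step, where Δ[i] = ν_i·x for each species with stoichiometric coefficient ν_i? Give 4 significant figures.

Q₀ = 36.04 vs Keq = 1.2020e-05 ⇒ Q>K, reverse
Step 1:
                    J           A
  init        0.04635      0.1531
  Δ            0.1486     -0.1486
  eq            0.195    0.004466
  solve Keq expr → x = -0.04954; check Q = 1.2020e-05
Then change container volume by factor 1.5 (V_new/V_old).
Step 2:
                    J           A
  init           0.13    0.002978
  Δ                 0           0
  eq             0.13    0.002978
  solve Keq expr → x = 0; check Q = 1.2020e-05
Then remove 0.04827 M of J.
Step 3:
                    J           A
  init        0.08172    0.002978
  Δ          0.001081   -0.001081
  eq           0.0828    0.001897
  solve Keq expr → x = -3.6032e-04; check Q = 1.2020e-05

x = -3.6032e-04 M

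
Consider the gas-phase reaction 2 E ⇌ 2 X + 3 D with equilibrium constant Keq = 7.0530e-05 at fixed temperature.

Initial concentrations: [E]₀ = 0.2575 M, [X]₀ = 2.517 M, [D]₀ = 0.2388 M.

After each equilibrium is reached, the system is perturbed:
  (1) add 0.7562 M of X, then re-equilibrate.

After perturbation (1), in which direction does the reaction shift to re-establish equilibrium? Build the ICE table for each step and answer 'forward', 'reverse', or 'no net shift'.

Q₀ = 1.301 vs Keq = 7.0530e-05 ⇒ Q>K, reverse
Step 1:
                    E           X           D
  I            0.2575       2.517      0.2388
  C            0.1507     -0.1507      -0.226
  E            0.4082       2.366      0.0128
  solve Keq expr → x = -0.07533; check Q = 7.0530e-05
Then add 0.7562 M of X.
Step 2:
                    E           X           D
  I            0.4082       3.123      0.0128
  C          0.001422   -0.001422   -0.002133
  E            0.4096       3.121     0.01067
  solve Keq expr → x = -7.1099e-04; check Q = 7.0530e-05

Direction: reverse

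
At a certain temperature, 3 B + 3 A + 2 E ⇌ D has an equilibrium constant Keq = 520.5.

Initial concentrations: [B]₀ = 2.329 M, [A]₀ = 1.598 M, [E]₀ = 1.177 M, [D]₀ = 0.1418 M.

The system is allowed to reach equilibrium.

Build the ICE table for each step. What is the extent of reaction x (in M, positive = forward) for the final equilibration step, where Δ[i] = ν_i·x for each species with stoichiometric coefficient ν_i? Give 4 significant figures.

x = 0.4494 M

Q₀ = 0.001986 vs Keq = 520.5 ⇒ Q<K, forward
Step 1:
                  B         A         E         D
  I           2.329     1.598     1.177    0.1418
  C          -1.348    -1.348   -0.8989    0.4494
  E          0.9807    0.2497    0.2781    0.5912
  solve Keq expr → x = 0.4494; check Q = 520.5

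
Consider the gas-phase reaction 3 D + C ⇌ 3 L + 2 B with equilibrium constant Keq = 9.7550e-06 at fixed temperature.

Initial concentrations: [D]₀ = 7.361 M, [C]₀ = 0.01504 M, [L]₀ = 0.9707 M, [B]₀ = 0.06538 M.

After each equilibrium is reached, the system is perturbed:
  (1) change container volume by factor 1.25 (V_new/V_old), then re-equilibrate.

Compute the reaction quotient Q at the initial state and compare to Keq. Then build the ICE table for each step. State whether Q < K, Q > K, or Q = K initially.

Q₀ = 6.5176e-04; Q > K (proceeds reverse)

Q₀ = 6.5176e-04 vs Keq = 9.7550e-06 ⇒ Q>K, reverse
Step 1:
                  D         C         L         B
  Initial     7.361   0.01504    0.9707   0.06538
  Change    0.07557   0.02519  -0.07557  -0.05038
  Equil       7.437   0.04023    0.8951     0.015
  solve Keq expr → x = -0.02519; check Q = 9.7550e-06
Then change container volume by factor 1.25 (V_new/V_old).
Step 2:
                  D         C         L         B
  Initial     5.949   0.03218    0.7161     0.012
  Change  -0.001845 -6.1514e-04  0.001845   0.00123
  Equil       5.947   0.03157     0.718   0.01323
  solve Keq expr → x = 6.1514e-04; check Q = 9.7550e-06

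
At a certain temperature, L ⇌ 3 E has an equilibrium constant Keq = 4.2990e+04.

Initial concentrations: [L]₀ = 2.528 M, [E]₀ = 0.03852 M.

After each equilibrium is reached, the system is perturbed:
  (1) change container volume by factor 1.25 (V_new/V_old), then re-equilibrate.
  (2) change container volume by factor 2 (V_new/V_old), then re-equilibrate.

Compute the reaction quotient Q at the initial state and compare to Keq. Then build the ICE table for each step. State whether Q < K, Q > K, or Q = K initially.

Q₀ = 2.2609e-05; Q < K (proceeds forward)

Q₀ = 2.2609e-05 vs Keq = 4.2990e+04 ⇒ Q<K, forward
Step 1:
                   L          E
  Initial      2.528    0.03852
  Change      -2.518      7.553
  Equil      0.01018      7.592
  solve Keq expr → x = 2.518; check Q = 4.2990e+04
Then change container volume by factor 1.25 (V_new/V_old).
Step 2:
                   L          E
  Initial   0.008143      6.074
  Change   -0.002909   0.008727
  Equil     0.005234      6.082
  solve Keq expr → x = 0.002909; check Q = 4.2990e+04
Then change container volume by factor 2 (V_new/V_old).
Step 3:
                   L          E
  Initial   0.002617      3.041
  Change   -0.001959   0.005877
  Equil   6.5806e-04      3.047
  solve Keq expr → x = 0.001959; check Q = 4.2990e+04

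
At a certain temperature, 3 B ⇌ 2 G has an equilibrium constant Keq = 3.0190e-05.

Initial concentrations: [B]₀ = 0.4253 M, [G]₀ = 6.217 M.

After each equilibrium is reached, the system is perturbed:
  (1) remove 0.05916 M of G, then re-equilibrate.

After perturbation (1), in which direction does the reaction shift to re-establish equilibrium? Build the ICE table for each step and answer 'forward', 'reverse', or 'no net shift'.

Q₀ = 502.4 vs Keq = 3.0190e-05 ⇒ Q>K, reverse
Step 1:
                  B         G
  Initial    0.4253     6.217
  Change      9.084    -6.056
  Equil       9.509    0.1611
  solve Keq expr → x = -3.028; check Q = 3.0190e-05
Then remove 0.05916 M of G.
Step 2:
                  B         G
  Initial     9.509     0.102
  Change   -0.08549   0.05699
  Equil       9.424    0.1589
  solve Keq expr → x = 0.0285; check Q = 3.0190e-05

Direction: forward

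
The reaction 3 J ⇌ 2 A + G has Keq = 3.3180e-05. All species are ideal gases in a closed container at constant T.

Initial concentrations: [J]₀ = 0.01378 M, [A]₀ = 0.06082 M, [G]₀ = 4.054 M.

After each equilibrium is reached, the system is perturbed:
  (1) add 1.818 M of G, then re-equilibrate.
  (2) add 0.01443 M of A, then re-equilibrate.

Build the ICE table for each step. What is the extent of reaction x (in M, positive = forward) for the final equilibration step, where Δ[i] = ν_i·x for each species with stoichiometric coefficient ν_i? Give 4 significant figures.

x = -0.007202 M

Q₀ = 5731 vs Keq = 3.3180e-05 ⇒ Q>K, reverse
Step 1:
                   J          A          G
  I          0.01378    0.06082      4.054
  C          0.09108   -0.06072   -0.03036
  E           0.1049 9.7514e-05      4.024
  solve Keq expr → x = -0.03036; check Q = 3.3180e-05
Then add 1.818 M of G.
Step 2:
                   J          A          G
  I           0.1049 9.7514e-05      5.842
  C       2.4833e-05 -1.6555e-05 -8.2776e-06
  E           0.1049 8.0959e-05      5.842
  solve Keq expr → x = -8.2776e-06; check Q = 3.3180e-05
Then add 0.01443 M of A.
Step 3:
                   J          A          G
  I           0.1049    0.01451      5.842
  C          0.02161    -0.0144  -0.007202
  E           0.1265 1.0729e-04      5.834
  solve Keq expr → x = -0.007202; check Q = 3.3180e-05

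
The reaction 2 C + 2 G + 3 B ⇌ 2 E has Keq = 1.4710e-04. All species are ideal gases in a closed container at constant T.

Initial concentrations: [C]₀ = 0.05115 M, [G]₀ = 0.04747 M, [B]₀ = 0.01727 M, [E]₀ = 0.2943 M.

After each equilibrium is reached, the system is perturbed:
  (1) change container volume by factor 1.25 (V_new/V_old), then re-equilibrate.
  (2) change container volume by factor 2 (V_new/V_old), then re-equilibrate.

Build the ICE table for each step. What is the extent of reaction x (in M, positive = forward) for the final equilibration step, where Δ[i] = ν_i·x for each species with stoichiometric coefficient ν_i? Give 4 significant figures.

x = -4.1795e-05 M

Q₀ = 2.8522e+09 vs Keq = 1.4710e-04 ⇒ Q>K, reverse
Step 1:
                    C           G           B           E
  Initial     0.05115     0.04747     0.01727      0.2943
  Change       0.2939      0.2939      0.4408     -0.2939
  Equil         0.345      0.3413      0.4581  4.4277e-04
  solve Keq expr → x = -0.1469; check Q = 1.4710e-04
Then change container volume by factor 1.25 (V_new/V_old).
Step 2:
                    C           G           B           E
  Initial       0.276      0.2731      0.3664  3.5422e-04
  Change   1.5104e-04  1.5104e-04  2.2656e-04 -1.5104e-04
  Equil        0.2762      0.2732      0.3667  2.0318e-04
  solve Keq expr → x = -7.5521e-05; check Q = 1.4710e-04
Then change container volume by factor 2 (V_new/V_old).
Step 3:
                    C           G           B           E
  Initial      0.1381      0.1366      0.1833  1.0159e-04
  Change   8.3590e-05  8.3590e-05  1.2539e-04 -8.3590e-05
  Equil        0.1382      0.1367      0.1835  1.7999e-05
  solve Keq expr → x = -4.1795e-05; check Q = 1.4710e-04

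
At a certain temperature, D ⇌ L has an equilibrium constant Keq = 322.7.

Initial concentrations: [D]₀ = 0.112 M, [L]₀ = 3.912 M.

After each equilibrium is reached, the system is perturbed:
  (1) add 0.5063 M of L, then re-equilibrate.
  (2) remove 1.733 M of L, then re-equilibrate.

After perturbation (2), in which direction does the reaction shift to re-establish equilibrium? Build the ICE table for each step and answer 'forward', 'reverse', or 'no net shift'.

Q₀ = 34.93 vs Keq = 322.7 ⇒ Q<K, forward
Step 1:
                    D           L
  I             0.112       3.912
  C          -0.09957     0.09957
  E           0.01243       4.012
  solve Keq expr → x = 0.09957; check Q = 322.7
Then add 0.5063 M of L.
Step 2:
                    D           L
  I           0.01243       4.518
  C          0.001564   -0.001564
  E             0.014       4.516
  solve Keq expr → x = -0.001564; check Q = 322.7
Then remove 1.733 M of L.
Step 3:
                    D           L
  I             0.014       2.783
  C         -0.005354    0.005354
  E          0.008642       2.789
  solve Keq expr → x = 0.005354; check Q = 322.7

Direction: forward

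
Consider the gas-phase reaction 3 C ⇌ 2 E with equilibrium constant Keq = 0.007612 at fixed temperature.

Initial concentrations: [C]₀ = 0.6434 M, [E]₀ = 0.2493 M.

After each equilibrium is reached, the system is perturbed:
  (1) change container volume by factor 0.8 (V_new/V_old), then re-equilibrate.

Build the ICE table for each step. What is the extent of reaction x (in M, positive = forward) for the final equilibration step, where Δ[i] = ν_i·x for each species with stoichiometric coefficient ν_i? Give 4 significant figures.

x = 0.004585 M

Q₀ = 0.2333 vs Keq = 0.007612 ⇒ Q>K, reverse
Step 1:
                   C          E
  init        0.6434     0.2493
  Δ           0.2613    -0.1742
  eq          0.9047    0.07508
  solve Keq expr → x = -0.08711; check Q = 0.007612
Then change container volume by factor 0.8 (V_new/V_old).
Step 2:
                   C          E
  init         1.131    0.09385
  Δ         -0.01375   0.009169
  eq           1.117      0.103
  solve Keq expr → x = 0.004585; check Q = 0.007612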